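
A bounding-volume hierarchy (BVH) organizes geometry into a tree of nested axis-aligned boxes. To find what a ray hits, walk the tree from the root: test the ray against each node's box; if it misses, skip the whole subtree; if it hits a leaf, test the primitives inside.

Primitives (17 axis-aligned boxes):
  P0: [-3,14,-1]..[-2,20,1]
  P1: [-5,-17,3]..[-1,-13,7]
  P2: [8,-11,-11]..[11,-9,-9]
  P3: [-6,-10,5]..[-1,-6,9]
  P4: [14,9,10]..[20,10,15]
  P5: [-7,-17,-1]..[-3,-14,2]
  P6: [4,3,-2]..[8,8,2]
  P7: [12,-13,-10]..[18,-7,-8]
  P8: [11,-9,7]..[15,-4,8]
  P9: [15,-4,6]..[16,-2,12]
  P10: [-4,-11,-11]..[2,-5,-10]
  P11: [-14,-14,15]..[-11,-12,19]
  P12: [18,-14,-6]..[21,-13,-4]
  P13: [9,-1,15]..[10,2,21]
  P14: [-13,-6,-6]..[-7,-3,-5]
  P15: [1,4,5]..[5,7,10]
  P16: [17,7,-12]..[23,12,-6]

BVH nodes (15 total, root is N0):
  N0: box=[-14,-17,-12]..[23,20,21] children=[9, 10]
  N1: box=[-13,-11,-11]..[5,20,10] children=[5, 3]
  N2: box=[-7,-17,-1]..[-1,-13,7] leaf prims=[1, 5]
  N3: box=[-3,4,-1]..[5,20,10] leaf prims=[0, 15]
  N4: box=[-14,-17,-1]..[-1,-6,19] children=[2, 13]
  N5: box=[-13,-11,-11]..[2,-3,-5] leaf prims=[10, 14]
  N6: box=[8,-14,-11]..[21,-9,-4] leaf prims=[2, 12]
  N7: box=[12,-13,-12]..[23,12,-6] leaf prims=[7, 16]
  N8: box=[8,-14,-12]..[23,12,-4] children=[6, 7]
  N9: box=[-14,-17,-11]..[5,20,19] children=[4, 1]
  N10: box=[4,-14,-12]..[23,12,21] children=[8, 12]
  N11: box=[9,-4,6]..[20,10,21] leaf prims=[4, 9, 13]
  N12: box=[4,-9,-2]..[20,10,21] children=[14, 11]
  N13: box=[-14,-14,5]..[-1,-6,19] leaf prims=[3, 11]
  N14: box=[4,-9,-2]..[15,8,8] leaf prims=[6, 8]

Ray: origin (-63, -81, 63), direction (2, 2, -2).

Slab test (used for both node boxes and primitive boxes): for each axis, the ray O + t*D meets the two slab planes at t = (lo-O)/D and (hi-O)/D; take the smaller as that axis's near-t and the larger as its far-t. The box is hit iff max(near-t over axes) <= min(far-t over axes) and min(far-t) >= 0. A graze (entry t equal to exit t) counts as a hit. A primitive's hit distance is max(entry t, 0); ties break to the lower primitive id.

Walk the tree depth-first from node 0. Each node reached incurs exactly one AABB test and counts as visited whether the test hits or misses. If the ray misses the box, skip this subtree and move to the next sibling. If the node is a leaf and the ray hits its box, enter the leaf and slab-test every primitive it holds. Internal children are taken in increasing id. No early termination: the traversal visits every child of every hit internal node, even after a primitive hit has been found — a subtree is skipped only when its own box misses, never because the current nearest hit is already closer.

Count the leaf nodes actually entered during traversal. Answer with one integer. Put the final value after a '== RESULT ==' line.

Trace the traversal:
N0 x:[49/2,43] y:[32,101/2] z:[21,75/2] -> hit [32,75/2], descend [9, 10]
  N9 x:[49/2,34] y:[32,101/2] z:[22,37] -> hit [32,34], descend [1, 4]
    N1 x:[25,34] y:[35,101/2] z:[53/2,37] -> miss, prune
    N4 x:[49/2,31] y:[32,75/2] z:[22,32] -> miss, prune
  N10 x:[67/2,43] y:[67/2,93/2] z:[21,75/2] -> hit [67/2,75/2], descend [8, 12]
    N8 x:[71/2,43] y:[67/2,93/2] z:[67/2,75/2] -> hit [71/2,75/2], descend [6, 7]
      N6 x:[71/2,42] y:[67/2,36] z:[67/2,37] -> hit [71/2,36] leaf, test {P2@t=36, P12(miss)}
      N7 x:[75/2,43] y:[34,93/2] z:[69/2,75/2] -> hit [75/2,75/2] leaf, test {P7(miss), P16(miss)}
    N12 x:[67/2,83/2] y:[36,91/2] z:[21,65/2] -> miss, prune

Summary -> nodes [0, 9, 1, 4, 10, 8, 6, 7, 12]; box-tests=9; leaf-entries=2; first=P2

== RESULT ==
2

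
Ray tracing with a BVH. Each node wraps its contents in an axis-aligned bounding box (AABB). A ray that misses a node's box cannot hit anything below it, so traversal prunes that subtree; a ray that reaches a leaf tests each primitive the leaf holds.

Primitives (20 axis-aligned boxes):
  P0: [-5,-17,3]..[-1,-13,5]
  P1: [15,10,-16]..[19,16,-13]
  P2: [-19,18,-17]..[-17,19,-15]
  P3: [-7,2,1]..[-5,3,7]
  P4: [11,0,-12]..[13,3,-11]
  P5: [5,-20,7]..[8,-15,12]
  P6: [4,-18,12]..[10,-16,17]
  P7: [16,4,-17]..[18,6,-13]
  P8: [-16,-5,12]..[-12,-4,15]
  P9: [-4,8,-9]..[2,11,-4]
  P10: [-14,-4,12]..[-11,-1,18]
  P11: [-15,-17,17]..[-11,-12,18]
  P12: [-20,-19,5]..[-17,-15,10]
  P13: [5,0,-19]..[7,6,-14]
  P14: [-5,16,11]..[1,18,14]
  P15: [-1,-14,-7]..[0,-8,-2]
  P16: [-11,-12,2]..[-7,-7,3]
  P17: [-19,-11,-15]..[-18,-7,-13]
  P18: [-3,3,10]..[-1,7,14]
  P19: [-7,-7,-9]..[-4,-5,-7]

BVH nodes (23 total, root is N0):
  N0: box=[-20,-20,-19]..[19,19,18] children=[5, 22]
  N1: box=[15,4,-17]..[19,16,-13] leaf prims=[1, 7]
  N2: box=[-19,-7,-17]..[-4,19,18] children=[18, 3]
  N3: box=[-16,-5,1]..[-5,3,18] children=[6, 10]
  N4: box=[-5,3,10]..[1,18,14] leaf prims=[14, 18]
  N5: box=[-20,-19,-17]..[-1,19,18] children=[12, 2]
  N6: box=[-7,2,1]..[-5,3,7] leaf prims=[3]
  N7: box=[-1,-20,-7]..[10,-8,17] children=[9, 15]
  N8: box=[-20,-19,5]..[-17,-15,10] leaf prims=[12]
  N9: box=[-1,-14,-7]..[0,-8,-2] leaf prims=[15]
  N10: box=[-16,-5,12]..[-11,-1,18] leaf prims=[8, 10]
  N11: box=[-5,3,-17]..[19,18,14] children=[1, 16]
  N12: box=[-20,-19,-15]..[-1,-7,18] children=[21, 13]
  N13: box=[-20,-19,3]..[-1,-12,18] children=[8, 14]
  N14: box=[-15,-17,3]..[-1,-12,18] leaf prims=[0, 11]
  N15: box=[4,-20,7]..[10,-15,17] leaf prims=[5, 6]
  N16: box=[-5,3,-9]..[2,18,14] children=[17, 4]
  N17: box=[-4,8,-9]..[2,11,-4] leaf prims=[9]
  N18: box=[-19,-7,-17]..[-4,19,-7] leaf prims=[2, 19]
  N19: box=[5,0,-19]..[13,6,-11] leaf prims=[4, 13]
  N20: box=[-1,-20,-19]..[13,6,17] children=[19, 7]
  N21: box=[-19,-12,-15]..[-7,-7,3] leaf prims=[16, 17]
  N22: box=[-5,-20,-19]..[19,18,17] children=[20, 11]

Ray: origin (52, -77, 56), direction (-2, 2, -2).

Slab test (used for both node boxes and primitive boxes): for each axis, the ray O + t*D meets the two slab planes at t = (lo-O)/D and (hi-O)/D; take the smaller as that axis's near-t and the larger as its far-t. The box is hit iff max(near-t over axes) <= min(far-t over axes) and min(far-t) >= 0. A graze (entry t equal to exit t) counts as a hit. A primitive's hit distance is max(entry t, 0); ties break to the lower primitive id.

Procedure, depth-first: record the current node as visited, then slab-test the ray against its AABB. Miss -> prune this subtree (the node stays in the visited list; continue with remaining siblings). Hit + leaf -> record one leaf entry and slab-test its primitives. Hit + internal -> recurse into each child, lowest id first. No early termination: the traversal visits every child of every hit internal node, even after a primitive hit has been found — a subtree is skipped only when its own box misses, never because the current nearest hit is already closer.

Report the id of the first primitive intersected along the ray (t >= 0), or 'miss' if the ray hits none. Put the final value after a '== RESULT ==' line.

Walk:
N0 x:[33/2,36] y:[57/2,48] z:[19,75/2] -> hit [57/2,36], descend [5, 22]
  N5 x:[53/2,36] y:[29,48] z:[19,73/2] -> hit [29,36], descend [2, 12]
    N2 x:[28,71/2] y:[35,48] z:[19,73/2] -> hit [35,71/2], descend [3, 18]
      N3 x:[57/2,34] y:[36,40] z:[19,55/2] -> miss, prune
      N18 x:[28,71/2] y:[35,48] z:[63/2,73/2] -> hit [35,71/2] leaf, test {P2(miss), P19(miss)}
    N12 x:[53/2,36] y:[29,35] z:[19,71/2] -> hit [29,35], descend [13, 21]
      N13 x:[53/2,36] y:[29,65/2] z:[19,53/2] -> miss, prune
      N21 x:[59/2,71/2] y:[65/2,35] z:[53/2,71/2] -> hit [65/2,35] leaf, test {P16(miss), P17@t=35}
  N22 x:[33/2,57/2] y:[57/2,95/2] z:[39/2,75/2] -> hit [57/2,57/2], descend [11, 20]
    N11 x:[33/2,57/2] y:[40,95/2] z:[21,73/2] -> miss, prune
    N20 x:[39/2,53/2] y:[57/2,83/2] z:[39/2,75/2] -> miss, prune

order=[0, 5, 2, 3, 18, 12, 13, 21, 22, 11, 20]  |boxes|=11  |leaves|=2  hit=P17

== RESULT ==
17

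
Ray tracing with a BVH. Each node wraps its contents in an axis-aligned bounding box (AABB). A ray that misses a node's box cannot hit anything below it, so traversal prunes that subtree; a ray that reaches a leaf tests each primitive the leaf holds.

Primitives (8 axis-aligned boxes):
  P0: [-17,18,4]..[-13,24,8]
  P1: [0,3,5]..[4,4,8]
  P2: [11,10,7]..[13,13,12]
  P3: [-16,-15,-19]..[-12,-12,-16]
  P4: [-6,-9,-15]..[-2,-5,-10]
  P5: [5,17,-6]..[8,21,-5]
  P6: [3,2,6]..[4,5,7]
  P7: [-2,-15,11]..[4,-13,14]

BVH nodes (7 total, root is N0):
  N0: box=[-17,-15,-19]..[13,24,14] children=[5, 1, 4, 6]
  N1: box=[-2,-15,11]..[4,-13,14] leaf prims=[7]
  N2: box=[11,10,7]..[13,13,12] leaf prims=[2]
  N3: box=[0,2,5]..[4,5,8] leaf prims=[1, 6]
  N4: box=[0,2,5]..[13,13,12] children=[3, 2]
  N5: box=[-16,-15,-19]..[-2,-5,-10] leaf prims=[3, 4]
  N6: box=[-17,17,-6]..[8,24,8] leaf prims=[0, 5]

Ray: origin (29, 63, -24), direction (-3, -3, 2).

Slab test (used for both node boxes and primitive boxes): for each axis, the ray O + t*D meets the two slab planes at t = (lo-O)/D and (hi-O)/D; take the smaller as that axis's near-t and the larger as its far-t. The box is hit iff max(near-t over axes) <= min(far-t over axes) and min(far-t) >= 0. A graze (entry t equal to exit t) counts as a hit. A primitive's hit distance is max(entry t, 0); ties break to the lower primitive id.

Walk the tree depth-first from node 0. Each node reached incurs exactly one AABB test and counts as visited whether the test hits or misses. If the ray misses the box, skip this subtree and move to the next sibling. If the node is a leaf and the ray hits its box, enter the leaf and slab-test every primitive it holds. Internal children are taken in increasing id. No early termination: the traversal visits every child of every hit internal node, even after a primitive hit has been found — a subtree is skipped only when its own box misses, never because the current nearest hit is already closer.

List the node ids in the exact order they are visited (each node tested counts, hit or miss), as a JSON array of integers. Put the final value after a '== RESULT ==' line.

Trace the traversal:
N0 x:[16/3,46/3] y:[13,26] z:[5/2,19] -> hit [13,46/3], descend [1, 4, 5, 6]
  N1 x:[25/3,31/3] y:[76/3,26] z:[35/2,19] -> miss, prune
  N4 x:[16/3,29/3] y:[50/3,61/3] z:[29/2,18] -> miss, prune
  N5 x:[31/3,15] y:[68/3,26] z:[5/2,7] -> miss, prune
  N6 x:[7,46/3] y:[13,46/3] z:[9,16] -> hit [13,46/3] leaf, test {P0@t=14, P5(miss)}

Summary -> nodes [0, 1, 4, 5, 6]; box-tests=5; leaf-entries=1; first=P0

== RESULT ==
[0, 1, 4, 5, 6]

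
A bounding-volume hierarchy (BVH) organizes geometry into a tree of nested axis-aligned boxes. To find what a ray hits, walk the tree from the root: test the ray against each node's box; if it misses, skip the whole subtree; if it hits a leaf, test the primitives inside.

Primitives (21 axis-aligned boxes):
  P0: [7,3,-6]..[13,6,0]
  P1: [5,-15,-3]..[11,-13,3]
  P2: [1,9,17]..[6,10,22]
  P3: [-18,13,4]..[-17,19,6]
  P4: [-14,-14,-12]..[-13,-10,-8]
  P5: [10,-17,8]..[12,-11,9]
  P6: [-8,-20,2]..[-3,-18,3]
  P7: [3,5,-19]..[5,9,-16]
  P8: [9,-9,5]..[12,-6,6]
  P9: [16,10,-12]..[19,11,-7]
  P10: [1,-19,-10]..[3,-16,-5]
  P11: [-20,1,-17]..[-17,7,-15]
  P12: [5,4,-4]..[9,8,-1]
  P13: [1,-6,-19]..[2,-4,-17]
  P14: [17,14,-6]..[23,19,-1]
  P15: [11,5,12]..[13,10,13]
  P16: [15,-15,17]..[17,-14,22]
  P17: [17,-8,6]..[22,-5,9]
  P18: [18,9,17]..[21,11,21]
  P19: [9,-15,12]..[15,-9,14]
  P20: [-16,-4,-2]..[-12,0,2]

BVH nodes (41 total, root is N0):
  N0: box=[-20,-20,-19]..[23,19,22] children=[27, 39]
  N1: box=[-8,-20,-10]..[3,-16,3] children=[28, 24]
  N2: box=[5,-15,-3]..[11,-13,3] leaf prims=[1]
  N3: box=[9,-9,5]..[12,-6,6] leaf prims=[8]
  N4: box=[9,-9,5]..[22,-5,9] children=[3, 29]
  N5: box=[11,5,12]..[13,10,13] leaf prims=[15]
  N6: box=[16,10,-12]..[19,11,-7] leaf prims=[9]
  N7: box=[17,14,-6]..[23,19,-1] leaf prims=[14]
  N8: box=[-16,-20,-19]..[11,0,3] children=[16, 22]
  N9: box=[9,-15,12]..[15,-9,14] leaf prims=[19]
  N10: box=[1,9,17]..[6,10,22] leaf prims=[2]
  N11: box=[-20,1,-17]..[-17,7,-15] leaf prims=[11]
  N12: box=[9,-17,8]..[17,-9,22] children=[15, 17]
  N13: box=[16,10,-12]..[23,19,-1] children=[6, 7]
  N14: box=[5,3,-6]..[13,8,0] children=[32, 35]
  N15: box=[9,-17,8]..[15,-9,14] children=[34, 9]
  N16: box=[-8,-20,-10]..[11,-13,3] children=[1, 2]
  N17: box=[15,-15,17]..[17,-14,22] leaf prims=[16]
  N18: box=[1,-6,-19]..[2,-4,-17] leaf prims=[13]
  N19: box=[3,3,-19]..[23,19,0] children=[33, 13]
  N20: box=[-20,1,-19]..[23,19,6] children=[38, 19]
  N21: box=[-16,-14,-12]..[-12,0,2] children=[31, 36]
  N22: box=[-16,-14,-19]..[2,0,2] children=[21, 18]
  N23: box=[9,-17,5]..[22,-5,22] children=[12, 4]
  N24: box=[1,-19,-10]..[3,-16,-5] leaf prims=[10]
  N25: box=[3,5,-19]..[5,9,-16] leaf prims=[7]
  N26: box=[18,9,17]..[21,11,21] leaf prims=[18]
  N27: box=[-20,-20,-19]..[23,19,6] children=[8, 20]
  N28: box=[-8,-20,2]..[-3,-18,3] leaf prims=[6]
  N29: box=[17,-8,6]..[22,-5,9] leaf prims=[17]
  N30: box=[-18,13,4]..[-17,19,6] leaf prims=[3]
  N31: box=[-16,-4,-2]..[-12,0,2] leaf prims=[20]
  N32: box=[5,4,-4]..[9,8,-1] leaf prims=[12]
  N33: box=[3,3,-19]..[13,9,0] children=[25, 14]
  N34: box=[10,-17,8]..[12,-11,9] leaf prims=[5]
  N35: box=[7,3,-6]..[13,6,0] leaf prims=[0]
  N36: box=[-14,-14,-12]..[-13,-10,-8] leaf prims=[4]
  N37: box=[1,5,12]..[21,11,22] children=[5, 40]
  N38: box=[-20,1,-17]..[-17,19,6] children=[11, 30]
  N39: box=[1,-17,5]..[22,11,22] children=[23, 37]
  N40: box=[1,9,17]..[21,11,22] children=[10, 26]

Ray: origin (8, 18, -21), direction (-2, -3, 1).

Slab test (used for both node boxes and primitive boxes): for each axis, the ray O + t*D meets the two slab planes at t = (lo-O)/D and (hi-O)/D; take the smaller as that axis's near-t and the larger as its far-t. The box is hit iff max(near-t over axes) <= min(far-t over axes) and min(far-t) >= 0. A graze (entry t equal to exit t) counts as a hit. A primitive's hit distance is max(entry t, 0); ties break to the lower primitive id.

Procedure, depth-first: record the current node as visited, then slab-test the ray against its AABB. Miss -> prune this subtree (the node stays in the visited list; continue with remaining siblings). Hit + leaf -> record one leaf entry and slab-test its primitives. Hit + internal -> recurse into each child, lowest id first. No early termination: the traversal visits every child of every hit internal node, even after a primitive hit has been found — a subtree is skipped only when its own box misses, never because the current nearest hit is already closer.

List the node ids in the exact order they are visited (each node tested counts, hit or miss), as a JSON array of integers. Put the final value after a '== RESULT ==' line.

Traverse from the root:
N0 x:[-15/2,14] y:[-1/3,38/3] z:[2,43] -> hit [2,38/3], descend [27, 39]
  N27 x:[-15/2,14] y:[-1/3,38/3] z:[2,27] -> hit [2,38/3], descend [8, 20]
    N8 x:[-3/2,12] y:[6,38/3] z:[2,24] -> hit [6,12], descend [16, 22]
      N16 x:[-3/2,8] y:[31/3,38/3] z:[11,24] -> miss, prune
      N22 x:[3,12] y:[6,32/3] z:[2,23] -> hit [6,32/3], descend [18, 21]
        N18 x:[3,7/2] y:[22/3,8] z:[2,4] -> miss, prune
        N21 x:[10,12] y:[6,32/3] z:[9,23] -> hit [10,32/3], descend [31, 36]
          N31 x:[10,12] y:[6,22/3] z:[19,23] -> miss, prune
          N36 x:[21/2,11] y:[28/3,32/3] z:[9,13] -> hit [21/2,32/3] leaf, test {P4@t=21/2}
    N20 x:[-15/2,14] y:[-1/3,17/3] z:[2,27] -> hit [2,17/3], descend [19, 38]
      N19 x:[-15/2,5/2] y:[-1/3,5] z:[2,21] -> hit [2,5/2], descend [13, 33]
        N13 x:[-15/2,-4] y:[-1/3,8/3] z:[9,20] -> miss, prune
        N33 x:[-5/2,5/2] y:[3,5] z:[2,21] -> miss, prune
      N38 x:[25/2,14] y:[-1/3,17/3] z:[4,27] -> miss, prune
  N39 x:[-7,7/2] y:[7/3,35/3] z:[26,43] -> miss, prune

15 AABB tests over nodes [0, 27, 8, 16, 22, 18, 21, 31, 36, 20, 19, 13, 33, 38, 39]; 1 leaf entered; closest P4.

== RESULT ==
[0, 27, 8, 16, 22, 18, 21, 31, 36, 20, 19, 13, 33, 38, 39]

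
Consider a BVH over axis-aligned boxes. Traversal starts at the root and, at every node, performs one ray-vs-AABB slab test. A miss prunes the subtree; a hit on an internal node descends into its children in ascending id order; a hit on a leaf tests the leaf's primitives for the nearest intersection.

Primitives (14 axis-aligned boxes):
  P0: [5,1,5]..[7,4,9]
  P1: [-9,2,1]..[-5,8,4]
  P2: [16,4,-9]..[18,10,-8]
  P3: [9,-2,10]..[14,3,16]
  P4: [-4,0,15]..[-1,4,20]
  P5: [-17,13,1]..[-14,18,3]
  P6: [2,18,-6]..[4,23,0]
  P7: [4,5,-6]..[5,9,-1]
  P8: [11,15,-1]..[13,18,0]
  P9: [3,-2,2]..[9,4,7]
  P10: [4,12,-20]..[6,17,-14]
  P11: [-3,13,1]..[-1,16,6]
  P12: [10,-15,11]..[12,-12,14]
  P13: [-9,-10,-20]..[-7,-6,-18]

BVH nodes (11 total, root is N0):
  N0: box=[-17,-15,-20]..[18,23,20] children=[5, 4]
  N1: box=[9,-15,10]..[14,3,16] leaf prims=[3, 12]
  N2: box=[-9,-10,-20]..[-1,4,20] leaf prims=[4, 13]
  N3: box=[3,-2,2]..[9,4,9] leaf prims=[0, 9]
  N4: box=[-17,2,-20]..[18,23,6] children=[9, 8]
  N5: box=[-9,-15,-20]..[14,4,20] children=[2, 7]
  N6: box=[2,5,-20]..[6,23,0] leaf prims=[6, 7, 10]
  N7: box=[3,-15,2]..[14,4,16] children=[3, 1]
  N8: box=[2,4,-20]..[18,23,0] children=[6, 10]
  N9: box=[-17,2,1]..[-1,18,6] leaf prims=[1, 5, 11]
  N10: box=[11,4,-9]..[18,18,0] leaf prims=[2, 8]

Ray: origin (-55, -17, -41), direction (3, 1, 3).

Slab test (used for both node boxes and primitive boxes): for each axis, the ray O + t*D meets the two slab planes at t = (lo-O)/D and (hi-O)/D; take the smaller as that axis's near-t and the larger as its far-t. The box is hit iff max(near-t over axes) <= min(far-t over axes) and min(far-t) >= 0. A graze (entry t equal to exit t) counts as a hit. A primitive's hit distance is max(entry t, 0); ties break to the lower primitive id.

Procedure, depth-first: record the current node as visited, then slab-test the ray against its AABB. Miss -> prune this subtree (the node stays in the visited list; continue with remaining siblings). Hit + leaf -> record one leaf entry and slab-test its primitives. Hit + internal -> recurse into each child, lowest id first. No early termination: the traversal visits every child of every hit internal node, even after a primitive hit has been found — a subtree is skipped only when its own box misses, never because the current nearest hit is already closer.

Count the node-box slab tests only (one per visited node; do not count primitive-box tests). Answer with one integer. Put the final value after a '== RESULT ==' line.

Trace the traversal:
N0 x:[38/3,73/3] y:[2,40] z:[7,61/3] -> hit [38/3,61/3], descend [4, 5]
  N4 x:[38/3,73/3] y:[19,40] z:[7,47/3] -> miss, prune
  N5 x:[46/3,23] y:[2,21] z:[7,61/3] -> hit [46/3,61/3], descend [2, 7]
    N2 x:[46/3,18] y:[7,21] z:[7,61/3] -> hit [46/3,18] leaf, test {P4(miss), P13(miss)}
    N7 x:[58/3,23] y:[2,21] z:[43/3,19] -> miss, prune

Summary -> nodes [0, 4, 5, 2, 7]; box-tests=5; leaf-entries=1; first=miss

== RESULT ==
5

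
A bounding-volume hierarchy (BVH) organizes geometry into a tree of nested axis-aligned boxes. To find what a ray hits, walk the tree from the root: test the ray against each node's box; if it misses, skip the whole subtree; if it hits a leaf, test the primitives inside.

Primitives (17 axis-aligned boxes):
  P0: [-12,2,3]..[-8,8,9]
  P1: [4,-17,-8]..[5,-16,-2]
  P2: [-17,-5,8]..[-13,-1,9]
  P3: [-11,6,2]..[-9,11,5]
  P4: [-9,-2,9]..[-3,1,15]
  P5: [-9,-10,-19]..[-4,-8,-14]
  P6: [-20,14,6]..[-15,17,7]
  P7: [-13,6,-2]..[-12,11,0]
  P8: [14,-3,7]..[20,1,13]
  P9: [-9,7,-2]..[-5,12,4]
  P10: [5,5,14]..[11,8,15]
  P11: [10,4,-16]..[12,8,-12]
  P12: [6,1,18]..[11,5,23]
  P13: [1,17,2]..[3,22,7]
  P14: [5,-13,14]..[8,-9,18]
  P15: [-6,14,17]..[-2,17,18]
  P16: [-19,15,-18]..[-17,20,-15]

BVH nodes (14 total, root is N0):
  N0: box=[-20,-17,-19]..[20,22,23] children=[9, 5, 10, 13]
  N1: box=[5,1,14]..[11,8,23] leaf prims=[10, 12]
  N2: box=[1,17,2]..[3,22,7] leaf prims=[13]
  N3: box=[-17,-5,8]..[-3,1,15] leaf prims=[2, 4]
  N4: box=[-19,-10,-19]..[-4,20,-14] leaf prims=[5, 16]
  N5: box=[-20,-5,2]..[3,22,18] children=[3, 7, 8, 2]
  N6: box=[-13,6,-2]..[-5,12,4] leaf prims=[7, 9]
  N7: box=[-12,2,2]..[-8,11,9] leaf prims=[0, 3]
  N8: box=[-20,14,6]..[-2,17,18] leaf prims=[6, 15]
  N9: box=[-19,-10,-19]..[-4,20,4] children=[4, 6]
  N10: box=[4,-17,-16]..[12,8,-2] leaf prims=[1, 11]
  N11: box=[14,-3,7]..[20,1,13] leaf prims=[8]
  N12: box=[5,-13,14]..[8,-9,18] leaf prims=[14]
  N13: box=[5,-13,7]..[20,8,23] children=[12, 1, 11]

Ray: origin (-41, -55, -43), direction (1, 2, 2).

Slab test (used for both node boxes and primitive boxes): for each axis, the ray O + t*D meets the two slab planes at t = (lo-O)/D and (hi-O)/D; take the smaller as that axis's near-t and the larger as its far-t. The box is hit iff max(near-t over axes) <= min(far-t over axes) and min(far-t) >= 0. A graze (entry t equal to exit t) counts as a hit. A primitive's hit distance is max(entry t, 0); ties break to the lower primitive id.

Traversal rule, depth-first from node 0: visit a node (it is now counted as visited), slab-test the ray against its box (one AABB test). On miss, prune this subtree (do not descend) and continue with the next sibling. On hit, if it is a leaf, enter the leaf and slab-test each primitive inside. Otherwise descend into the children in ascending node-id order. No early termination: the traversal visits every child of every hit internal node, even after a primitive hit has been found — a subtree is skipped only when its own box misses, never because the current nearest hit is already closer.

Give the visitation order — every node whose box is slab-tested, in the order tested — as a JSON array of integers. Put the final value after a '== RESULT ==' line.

Walk:
N0 x:[21,61] y:[19,77/2] z:[12,33] -> hit [21,33], descend [5, 9, 10, 13]
  N5 x:[21,44] y:[25,77/2] z:[45/2,61/2] -> hit [25,61/2], descend [2, 3, 7, 8]
    N2 x:[42,44] y:[36,77/2] z:[45/2,25] -> miss, prune
    N3 x:[24,38] y:[25,28] z:[51/2,29] -> hit [51/2,28] leaf, test {P2@t=51/2, P4(miss)}
    N7 x:[29,33] y:[57/2,33] z:[45/2,26] -> miss, prune
    N8 x:[21,39] y:[69/2,36] z:[49/2,61/2] -> miss, prune
  N9 x:[22,37] y:[45/2,75/2] z:[12,47/2] -> hit [45/2,47/2], descend [4, 6]
    N4 x:[22,37] y:[45/2,75/2] z:[12,29/2] -> miss, prune
    N6 x:[28,36] y:[61/2,67/2] z:[41/2,47/2] -> miss, prune
  N10 x:[45,53] y:[19,63/2] z:[27/2,41/2] -> miss, prune
  N13 x:[46,61] y:[21,63/2] z:[25,33] -> miss, prune

11 AABB tests over nodes [0, 5, 2, 3, 7, 8, 9, 4, 6, 10, 13]; 1 leaf entered; closest P2.

== RESULT ==
[0, 5, 2, 3, 7, 8, 9, 4, 6, 10, 13]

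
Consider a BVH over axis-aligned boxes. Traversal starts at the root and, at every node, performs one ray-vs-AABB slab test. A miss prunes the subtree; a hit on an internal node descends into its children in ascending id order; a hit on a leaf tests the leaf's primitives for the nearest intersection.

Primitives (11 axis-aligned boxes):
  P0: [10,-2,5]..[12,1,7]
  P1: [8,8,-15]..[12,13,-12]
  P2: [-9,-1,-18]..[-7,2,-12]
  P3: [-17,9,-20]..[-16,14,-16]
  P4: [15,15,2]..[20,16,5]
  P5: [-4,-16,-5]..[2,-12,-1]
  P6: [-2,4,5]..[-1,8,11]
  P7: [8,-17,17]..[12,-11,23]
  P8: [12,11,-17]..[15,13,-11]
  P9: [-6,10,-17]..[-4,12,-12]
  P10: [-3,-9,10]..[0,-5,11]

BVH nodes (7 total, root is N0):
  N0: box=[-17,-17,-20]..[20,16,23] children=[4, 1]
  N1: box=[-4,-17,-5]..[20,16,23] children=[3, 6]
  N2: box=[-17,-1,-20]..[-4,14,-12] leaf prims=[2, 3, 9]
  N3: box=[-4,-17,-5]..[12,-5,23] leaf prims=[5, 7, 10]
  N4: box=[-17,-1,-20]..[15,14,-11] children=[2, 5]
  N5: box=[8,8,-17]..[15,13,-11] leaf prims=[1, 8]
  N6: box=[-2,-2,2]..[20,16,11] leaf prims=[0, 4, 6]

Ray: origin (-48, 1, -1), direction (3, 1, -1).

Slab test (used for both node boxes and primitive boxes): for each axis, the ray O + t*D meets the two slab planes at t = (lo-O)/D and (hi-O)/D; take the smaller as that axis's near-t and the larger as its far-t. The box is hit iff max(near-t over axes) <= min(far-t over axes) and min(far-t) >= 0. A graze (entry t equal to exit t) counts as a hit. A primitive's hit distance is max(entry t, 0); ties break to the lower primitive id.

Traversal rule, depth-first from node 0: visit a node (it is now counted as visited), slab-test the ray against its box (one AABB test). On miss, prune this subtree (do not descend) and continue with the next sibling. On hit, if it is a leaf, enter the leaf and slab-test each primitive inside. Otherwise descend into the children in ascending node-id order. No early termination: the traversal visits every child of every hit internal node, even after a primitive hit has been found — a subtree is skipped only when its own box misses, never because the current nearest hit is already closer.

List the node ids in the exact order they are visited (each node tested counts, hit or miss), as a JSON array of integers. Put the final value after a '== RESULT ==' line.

Walk:
N0 x:[31/3,68/3] y:[-18,15] z:[-24,19] -> hit [31/3,15], descend [1, 4]
  N1 x:[44/3,68/3] y:[-18,15] z:[-24,4] -> miss, prune
  N4 x:[31/3,21] y:[-2,13] z:[10,19] -> hit [31/3,13], descend [2, 5]
    N2 x:[31/3,44/3] y:[-2,13] z:[11,19] -> hit [11,13] leaf, test {P2(miss), P3(miss), P9(miss)}
    N5 x:[56/3,21] y:[7,12] z:[10,16] -> miss, prune

5 AABB tests over nodes [0, 1, 4, 2, 5]; 1 leaf entered; closest miss.

== RESULT ==
[0, 1, 4, 2, 5]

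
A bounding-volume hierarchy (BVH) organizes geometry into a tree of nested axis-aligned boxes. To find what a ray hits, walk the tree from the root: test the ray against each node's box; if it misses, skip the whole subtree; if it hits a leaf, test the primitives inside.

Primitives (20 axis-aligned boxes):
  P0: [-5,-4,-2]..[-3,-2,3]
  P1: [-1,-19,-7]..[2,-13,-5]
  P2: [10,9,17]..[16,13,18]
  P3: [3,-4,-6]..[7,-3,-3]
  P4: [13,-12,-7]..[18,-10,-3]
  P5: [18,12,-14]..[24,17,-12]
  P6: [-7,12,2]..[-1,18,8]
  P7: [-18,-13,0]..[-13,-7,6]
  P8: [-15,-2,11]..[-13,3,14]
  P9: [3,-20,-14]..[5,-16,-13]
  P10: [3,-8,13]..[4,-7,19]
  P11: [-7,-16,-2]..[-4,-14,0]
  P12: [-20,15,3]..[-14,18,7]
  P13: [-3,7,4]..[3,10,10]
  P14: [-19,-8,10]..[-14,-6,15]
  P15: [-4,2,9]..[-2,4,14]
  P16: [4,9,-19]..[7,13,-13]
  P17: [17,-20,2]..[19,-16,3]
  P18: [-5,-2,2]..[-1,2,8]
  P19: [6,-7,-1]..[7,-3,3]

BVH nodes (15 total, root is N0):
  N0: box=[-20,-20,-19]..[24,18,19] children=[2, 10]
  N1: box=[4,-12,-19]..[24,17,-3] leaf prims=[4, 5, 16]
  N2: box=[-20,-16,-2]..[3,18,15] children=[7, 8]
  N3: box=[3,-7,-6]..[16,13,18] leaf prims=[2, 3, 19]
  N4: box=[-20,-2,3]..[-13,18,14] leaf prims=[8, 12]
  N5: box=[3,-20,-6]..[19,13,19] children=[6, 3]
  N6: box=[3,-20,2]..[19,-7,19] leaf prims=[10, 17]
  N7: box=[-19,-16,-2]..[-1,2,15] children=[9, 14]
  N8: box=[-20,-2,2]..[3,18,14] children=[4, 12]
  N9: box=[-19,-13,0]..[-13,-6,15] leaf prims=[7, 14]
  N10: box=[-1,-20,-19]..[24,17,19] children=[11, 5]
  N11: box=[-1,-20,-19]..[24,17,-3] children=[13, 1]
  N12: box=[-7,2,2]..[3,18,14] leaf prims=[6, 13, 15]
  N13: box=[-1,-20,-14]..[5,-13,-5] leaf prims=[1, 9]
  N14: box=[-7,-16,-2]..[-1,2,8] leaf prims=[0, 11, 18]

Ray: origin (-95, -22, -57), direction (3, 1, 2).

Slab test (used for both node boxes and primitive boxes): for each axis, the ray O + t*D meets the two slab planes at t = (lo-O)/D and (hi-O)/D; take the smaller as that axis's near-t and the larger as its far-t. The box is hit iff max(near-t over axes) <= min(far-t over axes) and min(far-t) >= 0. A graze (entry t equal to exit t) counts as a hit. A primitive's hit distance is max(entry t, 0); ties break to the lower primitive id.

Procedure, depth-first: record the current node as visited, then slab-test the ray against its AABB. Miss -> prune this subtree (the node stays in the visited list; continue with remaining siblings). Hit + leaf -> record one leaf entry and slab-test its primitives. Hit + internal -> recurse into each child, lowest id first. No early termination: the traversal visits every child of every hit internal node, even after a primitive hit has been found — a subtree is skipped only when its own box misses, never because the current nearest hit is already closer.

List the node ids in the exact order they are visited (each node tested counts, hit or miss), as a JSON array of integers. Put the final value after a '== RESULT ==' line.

Traverse from the root:
N0 x:[25,119/3] y:[2,40] z:[19,38] -> hit [25,38], descend [2, 10]
  N2 x:[25,98/3] y:[6,40] z:[55/2,36] -> hit [55/2,98/3], descend [7, 8]
    N7 x:[76/3,94/3] y:[6,24] z:[55/2,36] -> miss, prune
    N8 x:[25,98/3] y:[20,40] z:[59/2,71/2] -> hit [59/2,98/3], descend [4, 12]
      N4 x:[25,82/3] y:[20,40] z:[30,71/2] -> miss, prune
      N12 x:[88/3,98/3] y:[24,40] z:[59/2,71/2] -> hit [59/2,98/3] leaf, test {P6(miss), P13@t=92/3, P15(miss)}
  N10 x:[94/3,119/3] y:[2,39] z:[19,38] -> hit [94/3,38], descend [5, 11]
    N5 x:[98/3,38] y:[2,35] z:[51/2,38] -> hit [98/3,35], descend [3, 6]
      N3 x:[98/3,37] y:[15,35] z:[51/2,75/2] -> hit [98/3,35] leaf, test {P2(miss), P3(miss), P19(miss)}
      N6 x:[98/3,38] y:[2,15] z:[59/2,38] -> miss, prune
    N11 x:[94/3,119/3] y:[2,39] z:[19,27] -> miss, prune

11 AABB tests over nodes [0, 2, 7, 8, 4, 12, 10, 5, 3, 6, 11]; 2 leaves entered; closest P13.

== RESULT ==
[0, 2, 7, 8, 4, 12, 10, 5, 3, 6, 11]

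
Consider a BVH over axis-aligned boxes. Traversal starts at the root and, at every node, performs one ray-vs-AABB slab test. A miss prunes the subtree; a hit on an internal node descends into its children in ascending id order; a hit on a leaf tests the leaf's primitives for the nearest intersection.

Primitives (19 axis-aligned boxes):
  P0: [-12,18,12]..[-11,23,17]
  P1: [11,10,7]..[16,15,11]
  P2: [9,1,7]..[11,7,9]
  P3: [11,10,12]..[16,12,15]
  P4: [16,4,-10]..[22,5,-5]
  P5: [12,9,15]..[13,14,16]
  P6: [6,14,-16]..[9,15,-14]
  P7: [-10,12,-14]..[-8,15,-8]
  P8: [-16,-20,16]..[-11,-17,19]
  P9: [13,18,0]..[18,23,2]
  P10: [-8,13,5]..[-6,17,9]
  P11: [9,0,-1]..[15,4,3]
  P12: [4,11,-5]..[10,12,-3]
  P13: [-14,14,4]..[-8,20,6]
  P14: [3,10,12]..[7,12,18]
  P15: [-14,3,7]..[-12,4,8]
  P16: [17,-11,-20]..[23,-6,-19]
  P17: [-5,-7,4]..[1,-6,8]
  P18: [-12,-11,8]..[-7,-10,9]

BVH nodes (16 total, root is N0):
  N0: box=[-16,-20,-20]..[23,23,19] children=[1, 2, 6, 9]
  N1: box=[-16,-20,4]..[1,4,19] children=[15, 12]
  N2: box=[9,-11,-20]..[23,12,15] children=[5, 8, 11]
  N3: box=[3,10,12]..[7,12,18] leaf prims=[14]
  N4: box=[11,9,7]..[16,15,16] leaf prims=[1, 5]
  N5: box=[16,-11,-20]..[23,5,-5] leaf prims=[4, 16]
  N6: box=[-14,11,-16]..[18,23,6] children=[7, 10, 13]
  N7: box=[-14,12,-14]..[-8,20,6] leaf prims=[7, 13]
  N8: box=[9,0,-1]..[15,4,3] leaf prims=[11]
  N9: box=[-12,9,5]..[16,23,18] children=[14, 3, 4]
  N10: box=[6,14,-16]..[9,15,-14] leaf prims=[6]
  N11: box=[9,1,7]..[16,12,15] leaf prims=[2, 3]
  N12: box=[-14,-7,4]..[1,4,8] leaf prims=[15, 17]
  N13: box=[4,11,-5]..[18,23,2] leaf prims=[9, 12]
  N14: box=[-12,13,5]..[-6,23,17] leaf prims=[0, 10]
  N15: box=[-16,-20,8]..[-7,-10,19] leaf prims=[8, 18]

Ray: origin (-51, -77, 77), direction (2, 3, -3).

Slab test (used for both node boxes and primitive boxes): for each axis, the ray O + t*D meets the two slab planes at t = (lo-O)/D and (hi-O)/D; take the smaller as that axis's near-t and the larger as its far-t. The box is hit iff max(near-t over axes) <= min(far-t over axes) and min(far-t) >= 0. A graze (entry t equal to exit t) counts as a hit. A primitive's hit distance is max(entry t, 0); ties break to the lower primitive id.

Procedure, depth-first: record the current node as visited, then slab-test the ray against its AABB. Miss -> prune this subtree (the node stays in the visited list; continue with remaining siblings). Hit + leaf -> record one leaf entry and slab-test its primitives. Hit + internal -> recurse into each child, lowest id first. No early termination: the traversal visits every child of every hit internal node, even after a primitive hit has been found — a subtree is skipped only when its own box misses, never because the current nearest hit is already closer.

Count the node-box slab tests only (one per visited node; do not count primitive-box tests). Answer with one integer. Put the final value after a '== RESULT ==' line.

Trace the traversal:
N0 x:[35/2,37] y:[19,100/3] z:[58/3,97/3] -> hit [58/3,97/3], descend [1, 2, 6, 9]
  N1 x:[35/2,26] y:[19,27] z:[58/3,73/3] -> hit [58/3,73/3], descend [12, 15]
    N12 x:[37/2,26] y:[70/3,27] z:[23,73/3] -> hit [70/3,73/3] leaf, test {P15(miss), P17@t=70/3}
    N15 x:[35/2,22] y:[19,67/3] z:[58/3,23] -> hit [58/3,22] leaf, test {P8@t=58/3, P18(miss)}
  N2 x:[30,37] y:[22,89/3] z:[62/3,97/3] -> miss, prune
  N6 x:[37/2,69/2] y:[88/3,100/3] z:[71/3,31] -> hit [88/3,31], descend [7, 10, 13]
    N7 x:[37/2,43/2] y:[89/3,97/3] z:[71/3,91/3] -> miss, prune
    N10 x:[57/2,30] y:[91/3,92/3] z:[91/3,31] -> miss, prune
    N13 x:[55/2,69/2] y:[88/3,100/3] z:[25,82/3] -> miss, prune
  N9 x:[39/2,67/2] y:[86/3,100/3] z:[59/3,24] -> miss, prune

Summary -> nodes [0, 1, 12, 15, 2, 6, 7, 10, 13, 9]; box-tests=10; leaf-entries=2; first=P8

== RESULT ==
10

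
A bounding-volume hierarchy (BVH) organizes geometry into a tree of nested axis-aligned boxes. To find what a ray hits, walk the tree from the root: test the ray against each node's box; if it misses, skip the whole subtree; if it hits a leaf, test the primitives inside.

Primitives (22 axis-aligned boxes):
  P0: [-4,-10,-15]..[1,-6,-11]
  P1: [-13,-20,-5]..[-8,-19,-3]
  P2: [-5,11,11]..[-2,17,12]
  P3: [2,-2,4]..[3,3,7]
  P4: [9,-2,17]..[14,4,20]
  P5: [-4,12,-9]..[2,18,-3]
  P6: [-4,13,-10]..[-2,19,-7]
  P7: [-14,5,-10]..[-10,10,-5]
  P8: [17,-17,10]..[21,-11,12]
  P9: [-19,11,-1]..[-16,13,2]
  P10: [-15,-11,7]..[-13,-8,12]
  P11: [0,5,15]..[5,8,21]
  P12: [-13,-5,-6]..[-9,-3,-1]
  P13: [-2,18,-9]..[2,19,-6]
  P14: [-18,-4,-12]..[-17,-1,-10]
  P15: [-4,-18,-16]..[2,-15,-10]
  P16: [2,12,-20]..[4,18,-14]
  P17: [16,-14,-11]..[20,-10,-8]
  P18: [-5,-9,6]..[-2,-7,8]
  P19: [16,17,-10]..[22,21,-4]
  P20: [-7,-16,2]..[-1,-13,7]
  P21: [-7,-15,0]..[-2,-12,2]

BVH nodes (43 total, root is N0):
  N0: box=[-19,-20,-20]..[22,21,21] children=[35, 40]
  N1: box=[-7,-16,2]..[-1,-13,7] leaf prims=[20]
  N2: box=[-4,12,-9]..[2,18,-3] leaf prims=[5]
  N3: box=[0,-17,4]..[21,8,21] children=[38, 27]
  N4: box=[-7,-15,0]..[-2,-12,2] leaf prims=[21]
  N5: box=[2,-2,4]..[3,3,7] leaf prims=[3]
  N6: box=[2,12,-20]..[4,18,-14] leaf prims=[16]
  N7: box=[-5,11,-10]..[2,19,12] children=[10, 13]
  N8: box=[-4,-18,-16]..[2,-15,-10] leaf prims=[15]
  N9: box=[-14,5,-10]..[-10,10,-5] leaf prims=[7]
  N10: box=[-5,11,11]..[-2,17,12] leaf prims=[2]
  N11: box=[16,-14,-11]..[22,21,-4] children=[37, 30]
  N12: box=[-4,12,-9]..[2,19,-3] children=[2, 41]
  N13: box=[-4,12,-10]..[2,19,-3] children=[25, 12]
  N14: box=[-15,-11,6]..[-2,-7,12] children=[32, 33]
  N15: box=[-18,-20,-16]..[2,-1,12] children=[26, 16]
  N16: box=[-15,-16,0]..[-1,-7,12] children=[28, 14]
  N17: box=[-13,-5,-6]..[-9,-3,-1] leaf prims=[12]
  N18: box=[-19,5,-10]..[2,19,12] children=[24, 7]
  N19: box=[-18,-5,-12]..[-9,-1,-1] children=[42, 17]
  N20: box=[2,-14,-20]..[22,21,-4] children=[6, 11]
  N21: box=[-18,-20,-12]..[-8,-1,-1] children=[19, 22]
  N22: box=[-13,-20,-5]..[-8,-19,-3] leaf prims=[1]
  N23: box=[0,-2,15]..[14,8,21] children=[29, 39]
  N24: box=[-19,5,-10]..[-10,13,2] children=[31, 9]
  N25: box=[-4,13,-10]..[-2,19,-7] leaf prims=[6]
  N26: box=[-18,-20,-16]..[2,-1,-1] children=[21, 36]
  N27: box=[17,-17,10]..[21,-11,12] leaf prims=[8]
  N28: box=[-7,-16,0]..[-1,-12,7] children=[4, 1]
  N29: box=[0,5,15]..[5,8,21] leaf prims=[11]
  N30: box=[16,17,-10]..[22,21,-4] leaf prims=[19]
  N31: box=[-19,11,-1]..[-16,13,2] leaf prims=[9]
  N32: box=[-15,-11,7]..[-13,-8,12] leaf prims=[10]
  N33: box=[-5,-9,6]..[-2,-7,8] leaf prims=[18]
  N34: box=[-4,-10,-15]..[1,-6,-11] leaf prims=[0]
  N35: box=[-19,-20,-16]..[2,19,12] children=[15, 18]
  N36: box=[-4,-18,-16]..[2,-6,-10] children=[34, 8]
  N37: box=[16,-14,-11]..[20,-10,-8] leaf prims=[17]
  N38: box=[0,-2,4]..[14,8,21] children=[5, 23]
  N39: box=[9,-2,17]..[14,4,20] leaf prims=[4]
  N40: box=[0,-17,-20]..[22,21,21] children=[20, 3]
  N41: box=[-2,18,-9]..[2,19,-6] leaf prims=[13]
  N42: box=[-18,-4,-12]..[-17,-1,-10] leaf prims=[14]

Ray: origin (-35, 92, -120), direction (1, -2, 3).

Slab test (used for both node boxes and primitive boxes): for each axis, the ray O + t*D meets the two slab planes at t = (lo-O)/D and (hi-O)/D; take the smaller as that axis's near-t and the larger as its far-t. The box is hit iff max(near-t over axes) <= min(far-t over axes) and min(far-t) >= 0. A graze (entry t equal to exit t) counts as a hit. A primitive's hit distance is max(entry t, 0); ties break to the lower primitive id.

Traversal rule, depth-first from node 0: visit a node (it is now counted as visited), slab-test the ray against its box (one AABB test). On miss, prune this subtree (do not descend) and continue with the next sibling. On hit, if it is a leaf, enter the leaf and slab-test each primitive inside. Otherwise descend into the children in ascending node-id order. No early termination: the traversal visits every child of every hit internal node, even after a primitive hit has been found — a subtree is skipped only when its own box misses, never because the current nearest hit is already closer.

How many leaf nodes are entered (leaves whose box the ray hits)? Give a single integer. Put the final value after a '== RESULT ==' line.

Trace the traversal:
N0 x:[16,57] y:[71/2,56] z:[100/3,47] -> hit [71/2,47], descend [35, 40]
  N35 x:[16,37] y:[73/2,56] z:[104/3,44] -> hit [73/2,37], descend [15, 18]
    N15 x:[17,37] y:[93/2,56] z:[104/3,44] -> miss, prune
    N18 x:[16,37] y:[73/2,87/2] z:[110/3,44] -> hit [110/3,37], descend [7, 24]
      N7 x:[30,37] y:[73/2,81/2] z:[110/3,44] -> hit [110/3,37], descend [10, 13]
        N10 x:[30,33] y:[75/2,81/2] z:[131/3,44] -> miss, prune
        N13 x:[31,37] y:[73/2,40] z:[110/3,39] -> hit [110/3,37], descend [12, 25]
          N12 x:[31,37] y:[73/2,40] z:[37,39] -> hit [37,37], descend [2, 41]
            N2 x:[31,37] y:[37,40] z:[37,39] -> hit [37,37] leaf, test {P5@t=37}
            N41 x:[33,37] y:[73/2,37] z:[37,38] -> hit [37,37] leaf, test {P13@t=37}
          N25 x:[31,33] y:[73/2,79/2] z:[110/3,113/3] -> miss, prune
      N24 x:[16,25] y:[79/2,87/2] z:[110/3,122/3] -> miss, prune
  N40 x:[35,57] y:[71/2,109/2] z:[100/3,47] -> hit [71/2,47], descend [3, 20]
    N3 x:[35,56] y:[42,109/2] z:[124/3,47] -> hit [42,47], descend [27, 38]
      N27 x:[52,56] y:[103/2,109/2] z:[130/3,44] -> miss, prune
      N38 x:[35,49] y:[42,47] z:[124/3,47] -> hit [42,47], descend [5, 23]
        N5 x:[37,38] y:[89/2,47] z:[124/3,127/3] -> miss, prune
        N23 x:[35,49] y:[42,47] z:[45,47] -> hit [45,47], descend [29, 39]
          N29 x:[35,40] y:[42,87/2] z:[45,47] -> miss, prune
          N39 x:[44,49] y:[44,47] z:[137/3,140/3] -> hit [137/3,140/3] leaf, test {P4@t=137/3}
    N20 x:[37,57] y:[71/2,53] z:[100/3,116/3] -> hit [37,116/3], descend [6, 11]
      N6 x:[37,39] y:[37,40] z:[100/3,106/3] -> miss, prune
      N11 x:[51,57] y:[71/2,53] z:[109/3,116/3] -> miss, prune

23 AABB tests over nodes [0, 35, 15, 18, 7, 10, 13, 12, 2, 41, 25, 24, 40, 3, 27, 38, 5, 23, 29, 39, 20, 6, 11]; 3 leaves entered; closest P5.

== RESULT ==
3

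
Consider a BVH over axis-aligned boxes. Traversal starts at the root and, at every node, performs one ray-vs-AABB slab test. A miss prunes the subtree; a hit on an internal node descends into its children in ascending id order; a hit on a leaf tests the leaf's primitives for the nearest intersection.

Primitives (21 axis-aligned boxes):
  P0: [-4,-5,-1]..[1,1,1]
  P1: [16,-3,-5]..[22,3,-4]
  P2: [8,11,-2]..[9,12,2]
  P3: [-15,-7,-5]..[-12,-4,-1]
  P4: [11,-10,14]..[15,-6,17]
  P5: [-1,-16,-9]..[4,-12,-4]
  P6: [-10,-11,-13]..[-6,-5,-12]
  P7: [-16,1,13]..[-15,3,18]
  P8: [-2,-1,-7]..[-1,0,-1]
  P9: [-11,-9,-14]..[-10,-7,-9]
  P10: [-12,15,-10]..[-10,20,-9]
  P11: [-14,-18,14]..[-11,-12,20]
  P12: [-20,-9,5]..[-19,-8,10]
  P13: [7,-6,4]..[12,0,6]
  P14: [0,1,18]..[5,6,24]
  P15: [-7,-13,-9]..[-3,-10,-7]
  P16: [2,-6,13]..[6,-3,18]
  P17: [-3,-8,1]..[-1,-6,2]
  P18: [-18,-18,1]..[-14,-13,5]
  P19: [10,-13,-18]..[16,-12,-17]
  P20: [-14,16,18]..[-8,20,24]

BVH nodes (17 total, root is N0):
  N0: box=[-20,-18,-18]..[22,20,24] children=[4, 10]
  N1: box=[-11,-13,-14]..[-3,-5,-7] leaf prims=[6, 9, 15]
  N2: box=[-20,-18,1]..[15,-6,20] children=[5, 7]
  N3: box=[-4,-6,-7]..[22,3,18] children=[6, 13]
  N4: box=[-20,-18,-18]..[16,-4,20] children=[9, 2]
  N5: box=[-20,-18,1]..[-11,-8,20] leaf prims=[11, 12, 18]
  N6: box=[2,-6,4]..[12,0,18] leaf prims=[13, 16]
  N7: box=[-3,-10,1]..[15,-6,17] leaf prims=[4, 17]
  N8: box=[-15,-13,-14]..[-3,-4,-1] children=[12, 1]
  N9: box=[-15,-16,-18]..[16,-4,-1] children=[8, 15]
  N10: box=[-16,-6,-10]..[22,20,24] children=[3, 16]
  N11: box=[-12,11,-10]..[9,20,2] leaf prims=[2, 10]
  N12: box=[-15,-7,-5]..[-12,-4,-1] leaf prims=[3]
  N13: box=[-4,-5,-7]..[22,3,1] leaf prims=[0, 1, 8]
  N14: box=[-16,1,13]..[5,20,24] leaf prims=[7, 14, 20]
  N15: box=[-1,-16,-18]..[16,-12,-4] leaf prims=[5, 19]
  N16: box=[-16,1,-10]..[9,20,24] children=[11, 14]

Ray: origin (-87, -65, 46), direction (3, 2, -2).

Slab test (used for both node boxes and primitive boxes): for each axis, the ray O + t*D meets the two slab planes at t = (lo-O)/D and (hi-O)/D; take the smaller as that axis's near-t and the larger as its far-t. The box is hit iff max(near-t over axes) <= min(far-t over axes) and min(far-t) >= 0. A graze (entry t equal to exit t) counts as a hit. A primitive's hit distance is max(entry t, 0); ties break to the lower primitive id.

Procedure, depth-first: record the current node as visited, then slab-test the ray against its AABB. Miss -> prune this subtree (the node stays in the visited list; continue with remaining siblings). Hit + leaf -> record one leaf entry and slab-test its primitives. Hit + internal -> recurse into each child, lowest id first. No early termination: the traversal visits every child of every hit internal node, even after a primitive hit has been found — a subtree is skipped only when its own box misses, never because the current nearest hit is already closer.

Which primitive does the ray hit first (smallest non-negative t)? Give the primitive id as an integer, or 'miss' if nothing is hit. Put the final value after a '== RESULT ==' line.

Walk:
N0 x:[67/3,109/3] y:[47/2,85/2] z:[11,32] -> hit [47/2,32], descend [4, 10]
  N4 x:[67/3,103/3] y:[47/2,61/2] z:[13,32] -> hit [47/2,61/2], descend [2, 9]
    N2 x:[67/3,34] y:[47/2,59/2] z:[13,45/2] -> miss, prune
    N9 x:[24,103/3] y:[49/2,61/2] z:[47/2,32] -> hit [49/2,61/2], descend [8, 15]
      N8 x:[24,28] y:[26,61/2] z:[47/2,30] -> hit [26,28], descend [1, 12]
        N1 x:[76/3,28] y:[26,30] z:[53/2,30] -> hit [53/2,28] leaf, test {P6(miss), P9(miss), P15@t=80/3}
        N12 x:[24,25] y:[29,61/2] z:[47/2,51/2] -> miss, prune
      N15 x:[86/3,103/3] y:[49/2,53/2] z:[25,32] -> miss, prune
  N10 x:[71/3,109/3] y:[59/2,85/2] z:[11,28] -> miss, prune

9 AABB tests over nodes [0, 4, 2, 9, 8, 1, 12, 15, 10]; 1 leaf entered; closest P15.

== RESULT ==
15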